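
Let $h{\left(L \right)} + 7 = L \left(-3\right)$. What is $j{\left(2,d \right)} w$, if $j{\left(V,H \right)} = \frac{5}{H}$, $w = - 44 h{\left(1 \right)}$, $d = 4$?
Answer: $550$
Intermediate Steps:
$h{\left(L \right)} = -7 - 3 L$ ($h{\left(L \right)} = -7 + L \left(-3\right) = -7 - 3 L$)
$w = 440$ ($w = - 44 \left(-7 - 3\right) = \left(-44\right) \left(-10\right) = 440$)
$j{\left(2,d \right)} w = \frac{5}{4} \cdot 440 = 550$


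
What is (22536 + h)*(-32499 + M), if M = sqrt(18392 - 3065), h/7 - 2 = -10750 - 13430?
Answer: 4767928290 - 440130*sqrt(1703) ≈ 4.7498e+9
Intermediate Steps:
h = -169246 (h = 14 + 7*(-10750 - 13430) = 14 + 7*(-24180) = 14 - 169260 = -169246)
M = 3*sqrt(1703) (M = sqrt(15327) = 3*sqrt(1703) ≈ 123.80)
(22536 + h)*(-32499 + M) = (22536 - 169246)*(-32499 + 3*sqrt(1703)) = -146710*(-32499 + 3*sqrt(1703)) = 4767928290 - 440130*sqrt(1703)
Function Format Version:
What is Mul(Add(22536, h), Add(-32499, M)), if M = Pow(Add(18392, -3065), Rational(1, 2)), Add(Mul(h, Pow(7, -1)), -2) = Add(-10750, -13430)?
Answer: Add(4767928290, Mul(-440130, Pow(1703, Rational(1, 2)))) ≈ 4.7498e+9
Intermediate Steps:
h = -169246 (h = Add(14, Mul(7, Add(-10750, -13430))) = Add(14, Mul(7, -24180)) = Add(14, -169260) = -169246)
M = Mul(3, Pow(1703, Rational(1, 2))) (M = Pow(15327, Rational(1, 2)) = Mul(3, Pow(1703, Rational(1, 2))) ≈ 123.80)
Mul(Add(22536, h), Add(-32499, M)) = Mul(Add(22536, -169246), Add(-32499, Mul(3, Pow(1703, Rational(1, 2))))) = Mul(-146710, Add(-32499, Mul(3, Pow(1703, Rational(1, 2))))) = Add(4767928290, Mul(-440130, Pow(1703, Rational(1, 2))))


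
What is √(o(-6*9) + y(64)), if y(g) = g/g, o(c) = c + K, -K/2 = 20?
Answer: I*√93 ≈ 9.6436*I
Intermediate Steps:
K = -40 (K = -2*20 = -40)
o(c) = -40 + c (o(c) = c - 40 = -40 + c)
y(g) = 1
√(o(-6*9) + y(64)) = √((-40 - 6*9) + 1) = √((-40 - 54) + 1) = √(-94 + 1) = √(-93) = I*√93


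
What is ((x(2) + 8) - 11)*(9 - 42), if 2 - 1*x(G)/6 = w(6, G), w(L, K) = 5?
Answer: 693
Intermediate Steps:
x(G) = -18 (x(G) = 12 - 6*5 = 12 - 30 = -18)
((x(2) + 8) - 11)*(9 - 42) = ((-18 + 8) - 11)*(9 - 42) = (-10 - 11)*(-33) = -21*(-33) = 693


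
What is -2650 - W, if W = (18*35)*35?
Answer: -24700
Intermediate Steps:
W = 22050 (W = 630*35 = 22050)
-2650 - W = -2650 - 1*22050 = -2650 - 22050 = -24700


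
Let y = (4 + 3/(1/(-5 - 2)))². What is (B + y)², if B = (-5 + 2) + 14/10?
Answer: 2064969/25 ≈ 82599.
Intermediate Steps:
y = 289 (y = (4 + 3/(1/(-7)))² = (4 + 3/(-⅐))² = (4 + 3*(-7))² = (4 - 21)² = (-17)² = 289)
B = -8/5 (B = -3 + 14*(⅒) = -3 + 7/5 = -8/5 ≈ -1.6000)
(B + y)² = (-8/5 + 289)² = (1437/5)² = 2064969/25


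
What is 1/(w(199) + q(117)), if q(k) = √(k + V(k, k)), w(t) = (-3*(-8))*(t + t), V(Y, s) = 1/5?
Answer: 23880/228101467 - √2930/456202934 ≈ 0.00010457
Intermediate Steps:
V(Y, s) = ⅕
w(t) = 48*t (w(t) = 24*(2*t) = 48*t)
q(k) = √(⅕ + k) (q(k) = √(k + ⅕) = √(⅕ + k))
1/(w(199) + q(117)) = 1/(48*199 + √(5 + 25*117)/5) = 1/(9552 + √(5 + 2925)/5) = 1/(9552 + √2930/5)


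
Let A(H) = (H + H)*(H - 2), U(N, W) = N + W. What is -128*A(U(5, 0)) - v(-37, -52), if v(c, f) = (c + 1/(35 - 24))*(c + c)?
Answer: -72284/11 ≈ -6571.3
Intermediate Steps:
A(H) = 2*H*(-2 + H) (A(H) = (2*H)*(-2 + H) = 2*H*(-2 + H))
v(c, f) = 2*c*(1/11 + c) (v(c, f) = (c + 1/11)*(2*c) = (1/11 + c)*(2*c) = 2*c*(1/11 + c))
-128*A(U(5, 0)) - v(-37, -52) = -256*(5 + 0)*(-2 + (5 + 0)) - 2*(-37)*(1 + 11*(-37))/11 = -256*5*(-2 + 5) - 2*(-37)*(1 - 407)/11 = -256*5*3 - 2*(-37)*(-406)/11 = -128*30 - 1*30044/11 = -3840 - 30044/11 = -72284/11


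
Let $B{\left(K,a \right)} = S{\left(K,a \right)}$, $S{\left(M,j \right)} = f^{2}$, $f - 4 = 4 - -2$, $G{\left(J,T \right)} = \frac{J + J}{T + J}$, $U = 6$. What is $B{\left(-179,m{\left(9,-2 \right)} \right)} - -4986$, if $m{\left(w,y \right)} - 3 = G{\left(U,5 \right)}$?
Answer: $5086$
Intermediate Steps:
$G{\left(J,T \right)} = \frac{2 J}{J + T}$
$m{\left(w,y \right)} = \frac{45}{11}$ ($m{\left(w,y \right)} = 3 + 2 \cdot 6 \frac{1}{6 + 5} = 3 + 2 \cdot 6 \cdot \frac{1}{11} = 3 + \frac{12}{11} = \frac{45}{11}$)
$f = 10$ ($f = 4 + \left(4 - -2\right) = 4 + \left(4 + 2\right) = 4 + 6 = 10$)
$S{\left(M,j \right)} = 100$ ($S{\left(M,j \right)} = 10^{2} = 100$)
$B{\left(K,a \right)} = 100$
$B{\left(-179,m{\left(9,-2 \right)} \right)} - -4986 = 100 - -4986 = 100 + 4986 = 5086$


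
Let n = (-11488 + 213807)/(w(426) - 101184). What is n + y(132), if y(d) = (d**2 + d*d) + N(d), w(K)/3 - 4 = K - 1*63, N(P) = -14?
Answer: 3486088903/100083 ≈ 34832.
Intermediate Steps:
w(K) = -177 + 3*K (w(K) = 12 + 3*(K - 1*63) = 12 + 3*(K - 63) = 12 + 3*(-63 + K) = 12 + (-189 + 3*K) = -177 + 3*K)
y(d) = -14 + 2*d**2 (y(d) = (d**2 + d*d) - 14 = (d**2 + d**2) - 14 = 2*d**2 - 14 = -14 + 2*d**2)
n = -202319/100083 (n = (-11488 + 213807)/((-177 + 3*426) - 101184) = 202319/((-177 + 1278) - 101184) = 202319/(1101 - 101184) = 202319/(-100083) = 202319*(-1/100083) = -202319/100083 ≈ -2.0215)
n + y(132) = -202319/100083 + (-14 + 2*132**2) = -202319/100083 + (-14 + 2*17424) = -202319/100083 + (-14 + 34848) = -202319/100083 + 34834 = 3486088903/100083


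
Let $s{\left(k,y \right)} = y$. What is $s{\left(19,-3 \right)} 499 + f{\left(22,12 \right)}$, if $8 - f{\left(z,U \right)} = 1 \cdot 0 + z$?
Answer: $-1511$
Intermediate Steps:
$f{\left(z,U \right)} = 8 - z$ ($f{\left(z,U \right)} = 8 - \left(1 \cdot 0 + z\right) = 8 - \left(0 + z\right) = 8 - z$)
$s{\left(19,-3 \right)} 499 + f{\left(22,12 \right)} = \left(-3\right) 499 + \left(8 - 22\right) = -1497 + \left(8 - 22\right) = -1497 - 14 = -1511$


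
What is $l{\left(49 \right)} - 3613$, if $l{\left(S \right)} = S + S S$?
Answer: $-1163$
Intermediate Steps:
$l{\left(S \right)} = S + S^{2}$
$l{\left(49 \right)} - 3613 = 49 \left(1 + 49\right) - 3613 = 49 \cdot 50 - 3613 = 2450 - 3613 = -1163$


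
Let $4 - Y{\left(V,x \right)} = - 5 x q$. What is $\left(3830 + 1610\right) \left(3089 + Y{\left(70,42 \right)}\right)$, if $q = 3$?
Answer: $20253120$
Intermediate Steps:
$Y{\left(V,x \right)} = 4 + 15 x$ ($Y{\left(V,x \right)} = 4 - - 5 x 3 = 4 - - 15 x = 4 + 15 x$)
$\left(3830 + 1610\right) \left(3089 + Y{\left(70,42 \right)}\right) = \left(3830 + 1610\right) \left(3089 + \left(4 + 15 \cdot 42\right)\right) = 5440 \left(3089 + \left(4 + 630\right)\right) = 5440 \left(3089 + 634\right) = 5440 \cdot 3723 = 20253120$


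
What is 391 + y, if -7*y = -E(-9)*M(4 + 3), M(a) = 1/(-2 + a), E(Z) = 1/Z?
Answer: 123164/315 ≈ 391.00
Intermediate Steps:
y = -1/315 (y = -(-1)*1/((-9)*(-2 + (4 + 3)))/7 = -(-1)*(-1/(9*(-2 + 7)))/7 = -(-1)*(-⅑/5)/7 = -(-1)*(-⅑*⅕)/7 = -(-1)*(-1)/(7*45) = -⅐*1/45 = -1/315 ≈ -0.0031746)
391 + y = 391 - 1/315 = 123164/315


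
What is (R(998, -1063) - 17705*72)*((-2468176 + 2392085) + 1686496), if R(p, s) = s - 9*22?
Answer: -2054910598505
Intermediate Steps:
R(p, s) = -198 + s (R(p, s) = s - 198 = -198 + s)
(R(998, -1063) - 17705*72)*((-2468176 + 2392085) + 1686496) = ((-198 - 1063) - 17705*72)*((-2468176 + 2392085) + 1686496) = (-1261 - 1274760)*(-76091 + 1686496) = -1276021*1610405 = -2054910598505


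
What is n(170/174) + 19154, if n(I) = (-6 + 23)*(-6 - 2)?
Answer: 19018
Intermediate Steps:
n(I) = -136 (n(I) = 17*(-8) = -136)
n(170/174) + 19154 = -136 + 19154 = 19018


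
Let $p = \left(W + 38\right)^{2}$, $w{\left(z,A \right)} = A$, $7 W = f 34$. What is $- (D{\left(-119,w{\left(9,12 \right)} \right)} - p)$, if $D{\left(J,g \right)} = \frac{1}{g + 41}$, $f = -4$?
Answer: $\frac{895651}{2597} \approx 344.88$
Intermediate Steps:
$W = - \frac{136}{7}$ ($W = \frac{\left(-4\right) 34}{7} = \frac{1}{7} \left(-136\right) = - \frac{136}{7} \approx -19.429$)
$p = \frac{16900}{49}$ ($p = \left(- \frac{136}{7} + 38\right)^{2} = \left(\frac{130}{7}\right)^{2} = \frac{16900}{49} \approx 344.9$)
$D{\left(J,g \right)} = \frac{1}{41 + g}$
$- (D{\left(-119,w{\left(9,12 \right)} \right)} - p) = - (\frac{1}{41 + 12} - \frac{16900}{49}) = - (\frac{1}{53} - \frac{16900}{49}) = \left(-1\right) \left(- \frac{895651}{2597}\right) = \frac{895651}{2597}$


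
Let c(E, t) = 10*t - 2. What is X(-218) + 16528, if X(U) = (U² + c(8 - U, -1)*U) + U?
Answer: 66450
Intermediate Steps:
c(E, t) = -2 + 10*t
X(U) = U² - 11*U (X(U) = (U² + (-2 + 10*(-1))*U) + U = (U² + (-2 - 10)*U) + U = (U² - 12*U) + U = U² - 11*U)
X(-218) + 16528 = -218*(-11 - 218) + 16528 = -218*(-229) + 16528 = 49922 + 16528 = 66450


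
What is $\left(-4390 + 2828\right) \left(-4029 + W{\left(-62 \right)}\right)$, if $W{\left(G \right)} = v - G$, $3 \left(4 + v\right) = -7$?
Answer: $\frac{18619040}{3} \approx 6.2063 \cdot 10^{6}$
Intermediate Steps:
$v = - \frac{19}{3}$ ($v = -4 + \frac{1}{3} \left(-7\right) = -4 - \frac{7}{3} = - \frac{19}{3} \approx -6.3333$)
$W{\left(G \right)} = - \frac{19}{3} - G$
$\left(-4390 + 2828\right) \left(-4029 + W{\left(-62 \right)}\right) = \left(-4390 + 2828\right) \left(-4029 - - \frac{167}{3}\right) = - 1562 \left(-4029 + \left(- \frac{19}{3} + 62\right)\right) = - 1562 \left(-4029 + \frac{167}{3}\right) = \left(-1562\right) \left(- \frac{11920}{3}\right) = \frac{18619040}{3}$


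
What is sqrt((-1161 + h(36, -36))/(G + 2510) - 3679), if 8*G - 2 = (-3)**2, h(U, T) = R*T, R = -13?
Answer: I*sqrt(165014823367)/6697 ≈ 60.657*I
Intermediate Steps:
h(U, T) = -13*T
G = 11/8 (G = 1/4 + (1/8)*(-3)**2 = 1/4 + (1/8)*9 = 1/4 + 9/8 = 11/8 ≈ 1.3750)
sqrt((-1161 + h(36, -36))/(G + 2510) - 3679) = sqrt((-1161 - 13*(-36))/(11/8 + 2510) - 3679) = sqrt((-1161 + 468)/(20091/8) - 3679) = sqrt(-693*8/20091 - 3679) = sqrt(-1848/6697 - 3679) = sqrt(-24640111/6697) = I*sqrt(165014823367)/6697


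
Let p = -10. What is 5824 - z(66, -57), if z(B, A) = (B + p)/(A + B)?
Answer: 52360/9 ≈ 5817.8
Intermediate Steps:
z(B, A) = (-10 + B)/(A + B) (z(B, A) = (B - 10)/(A + B) = (-10 + B)/(A + B))
5824 - z(66, -57) = 5824 - (-10 + 66)/(-57 + 66) = 5824 - 56/9 = 52360/9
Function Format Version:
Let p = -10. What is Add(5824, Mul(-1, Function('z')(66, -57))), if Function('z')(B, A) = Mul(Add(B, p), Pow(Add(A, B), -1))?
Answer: Rational(52360, 9) ≈ 5817.8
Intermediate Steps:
Function('z')(B, A) = Mul(Pow(Add(A, B), -1), Add(-10, B)) (Function('z')(B, A) = Mul(Add(B, -10), Pow(Add(A, B), -1)) = Mul(Add(-10, B), Pow(Add(A, B), -1)) = Mul(Pow(Add(A, B), -1), Add(-10, B)))
Add(5824, Mul(-1, Function('z')(66, -57))) = Add(5824, Mul(-1, Mul(Pow(Add(-57, 66), -1), Add(-10, 66)))) = Add(5824, Mul(-1, Mul(Pow(9, -1), 56))) = Add(5824, Mul(-1, Mul(Rational(1, 9), 56))) = Add(5824, Mul(-1, Rational(56, 9))) = Add(5824, Rational(-56, 9)) = Rational(52360, 9)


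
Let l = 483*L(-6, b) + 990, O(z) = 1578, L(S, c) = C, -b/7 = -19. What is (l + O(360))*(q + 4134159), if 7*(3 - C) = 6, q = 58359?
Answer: 15105642354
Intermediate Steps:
b = 133 (b = -7*(-19) = 133)
C = 15/7 (C = 3 - 1/7*6 = 3 - 6/7 = 15/7 ≈ 2.1429)
L(S, c) = 15/7
l = 2025 (l = 483*(15/7) + 990 = 1035 + 990 = 2025)
(l + O(360))*(q + 4134159) = (2025 + 1578)*(58359 + 4134159) = 3603*4192518 = 15105642354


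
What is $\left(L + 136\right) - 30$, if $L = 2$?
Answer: $108$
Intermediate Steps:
$\left(L + 136\right) - 30 = \left(2 + 136\right) - 30 = 138 - 30 = 108$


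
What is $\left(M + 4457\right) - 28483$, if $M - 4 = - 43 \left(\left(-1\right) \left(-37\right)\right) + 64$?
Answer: $-25549$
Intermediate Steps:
$M = -1523$ ($M = 4 + \left(- 43 \left(\left(-1\right) \left(-37\right)\right) + 64\right) = 4 + \left(\left(-43\right) 37 + 64\right) = 4 + \left(-1591 + 64\right) = 4 - 1527 = -1523$)
$\left(M + 4457\right) - 28483 = \left(-1523 + 4457\right) - 28483 = 2934 - 28483 = -25549$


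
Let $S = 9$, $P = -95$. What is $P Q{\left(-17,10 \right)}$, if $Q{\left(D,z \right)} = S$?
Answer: $-855$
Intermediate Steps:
$Q{\left(D,z \right)} = 9$
$P Q{\left(-17,10 \right)} = \left(-95\right) 9 = -855$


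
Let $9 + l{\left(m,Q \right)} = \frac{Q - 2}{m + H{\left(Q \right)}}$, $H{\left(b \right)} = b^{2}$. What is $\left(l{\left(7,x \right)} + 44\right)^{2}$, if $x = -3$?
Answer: $\frac{308025}{256} \approx 1203.2$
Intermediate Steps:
$l{\left(m,Q \right)} = -9 + \frac{-2 + Q}{m + Q^{2}}$ ($l{\left(m,Q \right)} = -9 + \frac{Q - 2}{m + Q^{2}} = -9 + \frac{-2 + Q}{m + Q^{2}}$)
$\left(l{\left(7,x \right)} + 44\right)^{2} = \left(\frac{-2 - 3 - 63 - 9 \left(-3\right)^{2}}{7 + \left(-3\right)^{2}} + 44\right)^{2} = \left(\frac{-2 - 3 - 63 - 81}{7 + 9} + 44\right)^{2} = \left(\frac{-2 - 3 - 63 - 81}{16} + 44\right)^{2} = \left(\frac{1}{16} \left(-149\right) + 44\right)^{2} = \left(- \frac{149}{16} + 44\right)^{2} = \left(\frac{555}{16}\right)^{2} = \frac{308025}{256}$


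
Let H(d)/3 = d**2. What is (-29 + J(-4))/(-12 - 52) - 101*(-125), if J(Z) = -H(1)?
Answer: 25251/2 ≈ 12626.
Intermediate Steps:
H(d) = 3*d**2
J(Z) = -3 (J(Z) = -3*1**2 = -3)
(-29 + J(-4))/(-12 - 52) - 101*(-125) = (-29 - 3)/(-12 - 52) - 101*(-125) = -32/(-64) + 12625 = -32*(-1/64) + 12625 = 1/2 + 12625 = 25251/2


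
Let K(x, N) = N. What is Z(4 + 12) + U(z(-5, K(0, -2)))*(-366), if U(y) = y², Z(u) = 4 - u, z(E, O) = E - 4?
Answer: -29658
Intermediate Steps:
z(E, O) = -4 + E
Z(4 + 12) + U(z(-5, K(0, -2)))*(-366) = (4 - (4 + 12)) + (-4 - 5)²*(-366) = (4 - 1*16) + (-9)²*(-366) = (4 - 16) + 81*(-366) = -12 - 29646 = -29658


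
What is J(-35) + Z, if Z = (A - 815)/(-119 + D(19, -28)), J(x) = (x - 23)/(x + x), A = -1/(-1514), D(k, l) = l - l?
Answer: 6915947/900830 ≈ 7.6773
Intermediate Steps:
D(k, l) = 0
A = 1/1514 (A = -1*(-1/1514) = 1/1514 ≈ 0.00066050)
J(x) = (-23 + x)/(2*x) (J(x) = (-23 + x)/((2*x)) = (-23 + x)*(1/(2*x)) = (-23 + x)/(2*x))
Z = 1233909/180166 (Z = (1/1514 - 815)/(-119 + 0) = -1233909/1514/(-119) = -1233909/1514*(-1/119) = 1233909/180166 ≈ 6.8487)
J(-35) + Z = (½)*(-23 - 35)/(-35) + 1233909/180166 = (½)*(-1/35)*(-58) + 1233909/180166 = 29/35 + 1233909/180166 = 6915947/900830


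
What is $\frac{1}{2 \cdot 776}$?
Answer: $\frac{1}{1552} \approx 0.00064433$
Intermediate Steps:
$\frac{1}{2 \cdot 776} = \frac{1}{1552}$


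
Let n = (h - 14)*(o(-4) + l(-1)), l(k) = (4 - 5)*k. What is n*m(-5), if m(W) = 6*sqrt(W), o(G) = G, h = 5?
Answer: 162*I*sqrt(5) ≈ 362.24*I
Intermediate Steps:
l(k) = -k
n = 27 (n = (5 - 14)*(-4 - 1*(-1)) = -9*(-4 + 1) = -9*(-3) = 27)
n*m(-5) = 27*(6*sqrt(-5)) = 27*(6*(I*sqrt(5))) = 27*(6*I*sqrt(5)) = 162*I*sqrt(5)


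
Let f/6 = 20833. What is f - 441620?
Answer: -316622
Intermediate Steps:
f = 124998 (f = 6*20833 = 124998)
f - 441620 = 124998 - 441620 = -316622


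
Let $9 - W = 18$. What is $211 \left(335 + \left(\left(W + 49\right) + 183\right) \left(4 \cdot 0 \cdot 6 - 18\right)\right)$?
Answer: $-776269$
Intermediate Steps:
$W = -9$ ($W = 9 - 18 = -9$)
$211 \left(335 + \left(\left(W + 49\right) + 183\right) \left(4 \cdot 0 \cdot 6 - 18\right)\right) = 211 \left(335 + \left(\left(-9 + 49\right) + 183\right) \left(4 \cdot 0 \cdot 6 - 18\right)\right) = 211 \left(335 + \left(40 + 183\right) \left(0 \cdot 6 - 18\right)\right) = 211 \left(335 + 223 \left(0 - 18\right)\right) = 211 \left(335 + 223 \left(-18\right)\right) = 211 \left(335 - 4014\right) = 211 \left(-3679\right) = -776269$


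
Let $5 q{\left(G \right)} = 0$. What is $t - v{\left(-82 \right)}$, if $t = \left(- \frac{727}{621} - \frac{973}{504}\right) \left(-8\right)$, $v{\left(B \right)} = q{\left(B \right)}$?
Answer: $\frac{15407}{621} \approx 24.81$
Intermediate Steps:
$q{\left(G \right)} = 0$ ($q{\left(G \right)} = \frac{1}{5} \cdot 0 = 0$)
$v{\left(B \right)} = 0$
$t = \frac{15407}{621}$ ($t = \left(\left(-727\right) \frac{1}{621} - \frac{139}{72}\right) \left(-8\right) = \left(- \frac{727}{621} - \frac{139}{72}\right) \left(-8\right) = \left(- \frac{15407}{4968}\right) \left(-8\right) = \frac{15407}{621} \approx 24.81$)
$t - v{\left(-82 \right)} = \frac{15407}{621} - 0 = \frac{15407}{621} + 0 = \frac{15407}{621}$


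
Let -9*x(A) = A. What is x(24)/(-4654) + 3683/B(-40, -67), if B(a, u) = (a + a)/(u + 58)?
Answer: 231399527/558480 ≈ 414.34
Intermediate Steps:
x(A) = -A/9
B(a, u) = 2*a/(58 + u) (B(a, u) = (2*a)/(58 + u) = 2*a/(58 + u))
x(24)/(-4654) + 3683/B(-40, -67) = -⅑*24/(-4654) + 3683/((2*(-40)/(58 - 67))) = -8/3*(-1/4654) + 3683/((2*(-40)/(-9))) = 4/6981 + 3683/((2*(-40)*(-⅑))) = 4/6981 + 3683/(80/9) = 4/6981 + 3683*(9/80) = 4/6981 + 33147/80 = 231399527/558480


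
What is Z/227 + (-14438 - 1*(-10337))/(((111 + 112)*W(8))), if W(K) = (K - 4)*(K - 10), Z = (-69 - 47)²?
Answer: 24936431/404968 ≈ 61.576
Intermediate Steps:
Z = 13456 (Z = (-116)² = 13456)
W(K) = (-10 + K)*(-4 + K) (W(K) = (-4 + K)*(-10 + K) = (-10 + K)*(-4 + K))
Z/227 + (-14438 - 1*(-10337))/(((111 + 112)*W(8))) = 13456/227 + (-14438 - 1*(-10337))/(((111 + 112)*(40 + 8² - 14*8))) = 13456*(1/227) + (-14438 + 10337)/((223*(40 + 64 - 112))) = 13456/227 - 4101/(223*(-8)) = 13456/227 - 4101/(-1784) = 13456/227 - 4101*(-1/1784) = 13456/227 + 4101/1784 = 24936431/404968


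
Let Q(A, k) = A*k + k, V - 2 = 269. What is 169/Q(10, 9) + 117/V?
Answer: 57382/26829 ≈ 2.1388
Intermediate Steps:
V = 271 (V = 2 + 269 = 271)
Q(A, k) = k + A*k
169/Q(10, 9) + 117/V = 169/((9*(1 + 10))) + 117/271 = 169/((9*11)) + 117*(1/271) = 169/99 + 117/271 = 57382/26829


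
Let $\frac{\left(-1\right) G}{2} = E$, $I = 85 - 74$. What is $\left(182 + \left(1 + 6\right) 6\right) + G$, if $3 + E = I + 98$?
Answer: $12$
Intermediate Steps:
$I = 11$
$E = 106$ ($E = -3 + \left(11 + 98\right) = -3 + 109 = 106$)
$G = -212$ ($G = \left(-2\right) 106 = -212$)
$\left(182 + \left(1 + 6\right) 6\right) + G = \left(182 + \left(1 + 6\right) 6\right) - 212 = \left(182 + 7 \cdot 6\right) - 212 = \left(182 + 42\right) - 212 = 224 - 212 = 12$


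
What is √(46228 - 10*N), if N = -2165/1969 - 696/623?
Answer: √69595447627629462/1226687 ≈ 215.06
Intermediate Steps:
N = -2719219/1226687 (N = -2165*1/1969 - 696*1/623 = -2165/1969 - 696/623 = -2719219/1226687 ≈ -2.2167)
√(46228 - 10*N) = √(46228 - 10*(-2719219/1226687)) = √(46228 + 27192190/1226687) = √(56734478826/1226687) = √69595447627629462/1226687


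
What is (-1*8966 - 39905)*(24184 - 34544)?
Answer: 506303560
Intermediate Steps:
(-1*8966 - 39905)*(24184 - 34544) = (-8966 - 39905)*(-10360) = -48871*(-10360) = 506303560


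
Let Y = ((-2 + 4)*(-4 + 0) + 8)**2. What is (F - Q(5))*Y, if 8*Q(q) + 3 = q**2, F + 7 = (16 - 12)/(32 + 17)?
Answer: 0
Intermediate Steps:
F = -339/49 (F = -7 + (16 - 12)/(32 + 17) = -7 + 4/49 = -339/49 ≈ -6.9184)
Y = 0 (Y = (2*(-4) + 8)**2 = (-8 + 8)**2 = 0**2 = 0)
Q(q) = -3/8 + q**2/8
(F - Q(5))*Y = (-339/49 - (-3/8 + (1/8)*5**2))*0 = (-339/49 - (-3/8 + (1/8)*25))*0 = (-339/49 - (-3/8 + 25/8))*0 = (-339/49 - 1*11/4)*0 = (-339/49 - 11/4)*0 = -1895/196*0 = 0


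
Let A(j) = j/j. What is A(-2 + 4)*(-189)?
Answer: -189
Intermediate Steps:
A(j) = 1
A(-2 + 4)*(-189) = 1*(-189) = -189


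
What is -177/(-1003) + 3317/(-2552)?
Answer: -48733/43384 ≈ -1.1233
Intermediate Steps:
-177/(-1003) + 3317/(-2552) = -177*(-1/1003) + 3317*(-1/2552) = 3/17 - 3317/2552 = -48733/43384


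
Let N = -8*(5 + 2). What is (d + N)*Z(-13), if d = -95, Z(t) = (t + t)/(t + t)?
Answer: -151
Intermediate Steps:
Z(t) = 1 (Z(t) = (2*t)/((2*t)) = (2*t)*(1/(2*t)) = 1)
N = -56 (N = -8*7 = -56)
(d + N)*Z(-13) = (-95 - 56)*1 = -151*1 = -151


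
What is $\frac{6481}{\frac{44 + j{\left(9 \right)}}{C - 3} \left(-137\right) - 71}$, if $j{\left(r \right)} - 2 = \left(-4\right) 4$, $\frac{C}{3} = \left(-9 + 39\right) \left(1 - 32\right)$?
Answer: $- \frac{6033811}{64731} \approx -93.214$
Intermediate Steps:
$C = -2790$ ($C = 3 \left(-9 + 39\right) \left(1 - 32\right) = 3 \cdot 30 \left(-31\right) = 3 \left(-930\right) = -2790$)
$j{\left(r \right)} = -14$ ($j{\left(r \right)} = 2 - 16 = -14$)
$\frac{6481}{\frac{44 + j{\left(9 \right)}}{C - 3} \left(-137\right) - 71} = \frac{6481}{\frac{44 - 14}{-2790 - 3} \left(-137\right) - 71} = \frac{6481}{\frac{30}{-2793} \left(-137\right) - 71} = \frac{6481}{30 \left(- \frac{1}{2793}\right) \left(-137\right) - 71} = \frac{6481}{\left(- \frac{10}{931}\right) \left(-137\right) - 71} = \frac{6481}{\frac{1370}{931} - 71} = \frac{6481}{- \frac{64731}{931}} = 6481 \left(- \frac{931}{64731}\right) = - \frac{6033811}{64731}$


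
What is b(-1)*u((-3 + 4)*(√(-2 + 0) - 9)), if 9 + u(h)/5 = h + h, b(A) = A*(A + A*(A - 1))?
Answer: 135 - 10*I*√2 ≈ 135.0 - 14.142*I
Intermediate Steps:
b(A) = A*(A + A*(-1 + A))
u(h) = -45 + 10*h (u(h) = -45 + 5*(h + h) = -45 + 5*(2*h) = -45 + 10*h)
b(-1)*u((-3 + 4)*(√(-2 + 0) - 9)) = (-1)³*(-45 + 10*((-3 + 4)*(√(-2 + 0) - 9))) = -(-45 + 10*(1*(√(-2) - 9))) = -(-45 + 10*(1*(I*√2 - 9))) = -(-45 + 10*(1*(-9 + I*√2))) = -(-45 + 10*(-9 + I*√2)) = -(-45 + (-90 + 10*I*√2)) = -(-135 + 10*I*√2) = 135 - 10*I*√2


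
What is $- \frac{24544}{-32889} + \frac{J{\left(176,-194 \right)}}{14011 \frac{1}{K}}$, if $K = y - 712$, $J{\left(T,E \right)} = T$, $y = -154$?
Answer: $- \frac{4668923840}{460807779} \approx -10.132$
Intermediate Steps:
$K = -866$ ($K = -154 - 712 = -866$)
$- \frac{24544}{-32889} + \frac{J{\left(176,-194 \right)}}{14011 \frac{1}{K}} = - \frac{24544}{-32889} + \frac{176}{14011 \frac{1}{-866}} = \left(-24544\right) \left(- \frac{1}{32889}\right) + \frac{176}{14011 \left(- \frac{1}{866}\right)} = \frac{24544}{32889} + \frac{176}{- \frac{14011}{866}} = \frac{24544}{32889} + 176 \left(- \frac{866}{14011}\right) = \frac{24544}{32889} - \frac{152416}{14011} = - \frac{4668923840}{460807779}$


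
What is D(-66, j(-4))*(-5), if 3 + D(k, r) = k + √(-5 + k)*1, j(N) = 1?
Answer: 345 - 5*I*√71 ≈ 345.0 - 42.131*I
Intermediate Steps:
D(k, r) = -3 + k + √(-5 + k) (D(k, r) = -3 + (k + √(-5 + k)*1) = -3 + (k + √(-5 + k)) = -3 + k + √(-5 + k))
D(-66, j(-4))*(-5) = (-3 - 66 + √(-5 - 66))*(-5) = (-3 - 66 + √(-71))*(-5) = (-3 - 66 + I*√71)*(-5) = (-69 + I*√71)*(-5) = 345 - 5*I*√71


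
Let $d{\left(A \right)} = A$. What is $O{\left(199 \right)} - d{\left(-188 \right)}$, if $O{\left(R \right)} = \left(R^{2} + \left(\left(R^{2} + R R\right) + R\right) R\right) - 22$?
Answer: $15840566$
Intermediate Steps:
$O{\left(R \right)} = -22 + R^{2} + R \left(R + 2 R^{2}\right)$ ($O{\left(R \right)} = \left(R^{2} + \left(\left(R^{2} + R^{2}\right) + R\right) R\right) - 22 = \left(R^{2} + \left(2 R^{2} + R\right) R\right) - 22 = \left(R^{2} + \left(R + 2 R^{2}\right) R\right) - 22 = \left(R^{2} + R \left(R + 2 R^{2}\right)\right) - 22 = -22 + R^{2} + R \left(R + 2 R^{2}\right)$)
$O{\left(199 \right)} - d{\left(-188 \right)} = \left(-22 + 2 \cdot 199^{2} + 2 \cdot 199^{3}\right) - -188 = \left(-22 + 2 \cdot 39601 + 2 \cdot 7880599\right) + 188 = \left(-22 + 79202 + 15761198\right) + 188 = 15840378 + 188 = 15840566$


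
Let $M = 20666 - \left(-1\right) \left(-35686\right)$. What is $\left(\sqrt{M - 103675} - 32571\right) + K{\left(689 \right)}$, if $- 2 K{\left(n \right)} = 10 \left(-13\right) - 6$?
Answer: $-32503 + i \sqrt{118695} \approx -32503.0 + 344.52 i$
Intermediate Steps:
$K{\left(n \right)} = 68$ ($K{\left(n \right)} = - \frac{10 \left(-13\right) - 6}{2} = - \frac{-130 - 6}{2} = \left(- \frac{1}{2}\right) \left(-136\right) = 68$)
$M = -15020$ ($M = 20666 - 35686 = -15020$)
$\left(\sqrt{M - 103675} - 32571\right) + K{\left(689 \right)} = \left(\sqrt{-15020 - 103675} - 32571\right) + 68 = \left(\sqrt{-118695} - 32571\right) + 68 = \left(i \sqrt{118695} - 32571\right) + 68 = \left(-32571 + i \sqrt{118695}\right) + 68 = -32503 + i \sqrt{118695}$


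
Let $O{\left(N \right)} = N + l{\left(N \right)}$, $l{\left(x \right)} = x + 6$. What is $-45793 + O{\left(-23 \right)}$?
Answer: $-45833$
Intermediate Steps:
$l{\left(x \right)} = 6 + x$
$O{\left(N \right)} = 6 + 2 N$ ($O{\left(N \right)} = N + \left(6 + N\right) = 6 + 2 N$)
$-45793 + O{\left(-23 \right)} = -45793 + \left(6 + 2 \left(-23\right)\right) = -45793 + \left(6 - 46\right) = -45793 - 40 = -45833$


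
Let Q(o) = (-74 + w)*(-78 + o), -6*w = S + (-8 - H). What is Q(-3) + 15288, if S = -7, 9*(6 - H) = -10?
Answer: 41967/2 ≈ 20984.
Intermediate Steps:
H = 64/9 (H = 6 - ⅑*(-10) = 6 + 10/9 = 64/9 ≈ 7.1111)
w = 199/54 (w = -(-7 + (-8 - 1*64/9))/6 = -(-7 + (-8 - 64/9))/6 = -(-7 - 136/9)/6 = -⅙*(-199/9) = 199/54 ≈ 3.6852)
Q(o) = 49361/9 - 3797*o/54 (Q(o) = (-74 + 199/54)*(-78 + o) = -3797*(-78 + o)/54 = 49361/9 - 3797*o/54)
Q(-3) + 15288 = (49361/9 - 3797/54*(-3)) + 15288 = (49361/9 + 3797/18) + 15288 = 11391/2 + 15288 = 41967/2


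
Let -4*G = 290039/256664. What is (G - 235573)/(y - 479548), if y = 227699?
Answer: 241852723927/258562286944 ≈ 0.93538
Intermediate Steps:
G = -290039/1026656 (G = -290039/(4*256664) = -¼*290039/256664 = -290039/1026656 ≈ -0.28251)
(G - 235573)/(y - 479548) = (-290039/1026656 - 235573)/(227699 - 479548) = -241852723927/1026656/(-251849) = -241852723927/1026656*(-1/251849) = 241852723927/258562286944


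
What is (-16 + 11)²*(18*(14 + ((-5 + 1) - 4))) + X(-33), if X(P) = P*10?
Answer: 2370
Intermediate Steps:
X(P) = 10*P
(-16 + 11)²*(18*(14 + ((-5 + 1) - 4))) + X(-33) = (-16 + 11)²*(18*(14 + ((-5 + 1) - 4))) + 10*(-33) = (-5)²*(18*(14 + (-4 - 4))) - 330 = 25*(18*(14 - 8)) - 330 = 25*(18*6) - 330 = 25*108 - 330 = 2700 - 330 = 2370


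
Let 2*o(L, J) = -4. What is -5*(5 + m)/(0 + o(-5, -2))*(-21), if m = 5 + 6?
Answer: -840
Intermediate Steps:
m = 11
o(L, J) = -2 (o(L, J) = (1/2)*(-4) = -2)
-5*(5 + m)/(0 + o(-5, -2))*(-21) = -5*(5 + 11)/(0 - 2)*(-21) = -80/(-2)*(-21) = -80*(-1)/2*(-21) = -5*(-8)*(-21) = 40*(-21) = -840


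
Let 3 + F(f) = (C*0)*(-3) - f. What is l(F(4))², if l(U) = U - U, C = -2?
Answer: 0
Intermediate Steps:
F(f) = -3 - f (F(f) = -3 + (-2*0*(-3) - f) = -3 + (0*(-3) - f) = -3 + (0 - f) = -3 - f)
l(U) = 0
l(F(4))² = 0² = 0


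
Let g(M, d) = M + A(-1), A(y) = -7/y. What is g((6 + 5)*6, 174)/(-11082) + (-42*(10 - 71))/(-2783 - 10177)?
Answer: -814949/3989520 ≈ -0.20427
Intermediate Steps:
g(M, d) = 7 + M (g(M, d) = M - 7/(-1) = M - 7*(-1) = M + 7 = 7 + M)
g((6 + 5)*6, 174)/(-11082) + (-42*(10 - 71))/(-2783 - 10177) = (7 + (6 + 5)*6)/(-11082) + (-42*(10 - 71))/(-2783 - 10177) = (7 + 11*6)*(-1/11082) - 42*(-61)/(-12960) = (7 + 66)*(-1/11082) + 2562*(-1/12960) = 73*(-1/11082) - 427/2160 = -73/11082 - 427/2160 = -814949/3989520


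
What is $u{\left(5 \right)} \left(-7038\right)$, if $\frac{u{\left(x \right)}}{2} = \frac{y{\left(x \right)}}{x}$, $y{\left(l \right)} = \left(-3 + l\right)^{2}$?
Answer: $- \frac{56304}{5} \approx -11261.0$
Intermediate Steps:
$u{\left(x \right)} = \frac{2 \left(-3 + x\right)^{2}}{x}$ ($u{\left(x \right)} = 2 \frac{\left(-3 + x\right)^{2}}{x} = \frac{2 \left(-3 + x\right)^{2}}{x}$)
$u{\left(5 \right)} \left(-7038\right) = \frac{2 \left(-3 + 5\right)^{2}}{5} \left(-7038\right) = 2 \cdot \frac{1}{5} \cdot 2^{2} \left(-7038\right) = 2 \cdot \frac{1}{5} \cdot 4 \left(-7038\right) = \frac{8}{5} \left(-7038\right) = - \frac{56304}{5}$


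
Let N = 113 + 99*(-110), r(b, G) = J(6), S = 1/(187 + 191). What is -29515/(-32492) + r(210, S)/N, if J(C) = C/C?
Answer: 318050663/350166284 ≈ 0.90828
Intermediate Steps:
S = 1/378 ≈ 0.0026455
J(C) = 1
r(b, G) = 1
N = -10777 (N = 113 - 10890 = -10777)
-29515/(-32492) + r(210, S)/N = -29515/(-32492) + 1/(-10777) = -29515*(-1/32492) + 1*(-1/10777) = 29515/32492 - 1/10777 = 318050663/350166284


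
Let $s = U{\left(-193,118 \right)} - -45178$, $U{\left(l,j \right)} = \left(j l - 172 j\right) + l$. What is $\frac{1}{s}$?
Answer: $\frac{1}{1915} \approx 0.00052219$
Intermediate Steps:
$U{\left(l,j \right)} = l - 172 j + j l$ ($U{\left(l,j \right)} = \left(- 172 j + j l\right) + l = l - 172 j + j l$)
$s = 1915$ ($s = \left(-193 - 20296 + 118 \left(-193\right)\right) - -45178 = \left(-193 - 20296 - 22774\right) + 45178 = -43263 + 45178 = 1915$)
$\frac{1}{s} = \frac{1}{1915}$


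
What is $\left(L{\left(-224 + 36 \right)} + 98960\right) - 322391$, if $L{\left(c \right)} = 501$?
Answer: $-222930$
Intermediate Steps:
$\left(L{\left(-224 + 36 \right)} + 98960\right) - 322391 = \left(501 + 98960\right) - 322391 = 99461 - 322391 = -222930$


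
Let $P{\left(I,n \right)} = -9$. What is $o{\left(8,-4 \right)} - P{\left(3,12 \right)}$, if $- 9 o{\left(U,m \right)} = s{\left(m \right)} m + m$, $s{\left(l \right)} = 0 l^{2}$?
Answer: $\frac{85}{9} \approx 9.4444$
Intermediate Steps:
$s{\left(l \right)} = 0$
$o{\left(U,m \right)} = - \frac{m}{9}$ ($o{\left(U,m \right)} = - \frac{0 m + m}{9} = - \frac{0 + m}{9} = - \frac{m}{9}$)
$o{\left(8,-4 \right)} - P{\left(3,12 \right)} = \left(- \frac{1}{9}\right) \left(-4\right) - -9 = \frac{4}{9} + 9 = \frac{85}{9}$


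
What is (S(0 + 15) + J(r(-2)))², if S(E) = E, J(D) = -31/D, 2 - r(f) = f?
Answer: 841/16 ≈ 52.563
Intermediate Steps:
r(f) = 2 - f
(S(0 + 15) + J(r(-2)))² = ((0 + 15) - 31/(2 - 1*(-2)))² = (15 - 31/(2 + 2))² = (15 - 31/4)² = (29/4)² = 841/16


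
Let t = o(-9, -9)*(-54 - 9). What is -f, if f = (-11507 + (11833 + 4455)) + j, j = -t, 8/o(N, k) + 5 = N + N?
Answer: -109459/23 ≈ -4759.1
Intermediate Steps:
o(N, k) = 8/(-5 + 2*N) (o(N, k) = 8/(-5 + (N + N)) = 8/(-5 + 2*N))
t = 504/23 (t = (8/(-5 + 2*(-9)))*(-54 - 9) = (8/(-5 - 18))*(-63) = (8/(-23))*(-63) = (8*(-1/23))*(-63) = -8/23*(-63) = 504/23 ≈ 21.913)
j = -504/23 (j = -1*504/23 = -504/23 ≈ -21.913)
f = 109459/23 (f = (-11507 + (11833 + 4455)) - 504/23 = (-11507 + 16288) - 504/23 = 4781 - 504/23 = 109459/23 ≈ 4759.1)
-f = -1*109459/23 = -109459/23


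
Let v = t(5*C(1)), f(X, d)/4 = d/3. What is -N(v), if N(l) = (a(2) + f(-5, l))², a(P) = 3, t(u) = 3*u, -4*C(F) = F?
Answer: -4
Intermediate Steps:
C(F) = -F/4
f(X, d) = 4*d/3 (f(X, d) = 4*(d/3) = 4*d/3)
v = -15/4 (v = 3*(5*(-¼*1)) = 3*(5*(-¼)) = 3*(-5/4) = -15/4 ≈ -3.7500)
N(l) = (3 + 4*l/3)²
-N(v) = -(9 + 4*(-15/4))²/9 = -(9 - 15)²/9 = -(-6)²/9 = -36/9 = -1*4 = -4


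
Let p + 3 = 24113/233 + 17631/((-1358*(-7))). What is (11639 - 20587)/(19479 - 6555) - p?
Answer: -737362675943/7156335438 ≈ -103.04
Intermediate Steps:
p = 226681507/2214898 (p = -3 + (24113/233 + 17631/((-1358*(-7)))) = -3 + (24113*(1/233) + 17631/9506) = -3 + (24113/233 + 17631*(1/9506)) = -3 + (24113/233 + 17631/9506) = -3 + 233326201/2214898 = 226681507/2214898 ≈ 102.34)
(11639 - 20587)/(19479 - 6555) - p = (11639 - 20587)/(19479 - 6555) - 1*226681507/2214898 = -8948/12924 - 226681507/2214898 = -8948*1/12924 - 226681507/2214898 = -2237/3231 - 226681507/2214898 = -737362675943/7156335438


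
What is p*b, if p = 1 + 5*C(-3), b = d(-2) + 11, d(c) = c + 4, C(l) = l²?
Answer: 598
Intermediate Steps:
d(c) = 4 + c
b = 13 (b = (4 - 2) + 11 = 2 + 11 = 13)
p = 46 (p = 1 + 5*(-3)² = 1 + 5*9 = 1 + 45 = 46)
p*b = 46*13 = 598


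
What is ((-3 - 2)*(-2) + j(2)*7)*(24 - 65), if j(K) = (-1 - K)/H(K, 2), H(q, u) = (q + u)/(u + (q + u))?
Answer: 1763/2 ≈ 881.50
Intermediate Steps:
H(q, u) = (q + u)/(q + 2*u)
j(K) = (-1 - K)*(4 + K)/(2 + K) (j(K) = (-1 - K)/(((K + 2)/(K + 2*2))) = (-1 - K)/(((2 + K)/(K + 4))) = (-1 - K)/(((2 + K)/(4 + K))) = (-1 - K)*((4 + K)/(2 + K)) = (-1 - K)*(4 + K)/(2 + K))
((-3 - 2)*(-2) + j(2)*7)*(24 - 65) = ((-3 - 2)*(-2) - (1 + 2)*(4 + 2)/(2 + 2)*7)*(24 - 65) = (-5*(-2) - 1*3*6/4*7)*(-41) = (10 - 1*1/4*3*6*7)*(-41) = (10 - 9/2*7)*(-41) = (10 - 63/2)*(-41) = -43/2*(-41) = 1763/2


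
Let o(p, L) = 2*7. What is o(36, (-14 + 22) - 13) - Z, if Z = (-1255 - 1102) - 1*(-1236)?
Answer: 1135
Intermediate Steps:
o(p, L) = 14
Z = -1121 (Z = -2357 + 1236 = -1121)
o(36, (-14 + 22) - 13) - Z = 14 - 1*(-1121) = 14 + 1121 = 1135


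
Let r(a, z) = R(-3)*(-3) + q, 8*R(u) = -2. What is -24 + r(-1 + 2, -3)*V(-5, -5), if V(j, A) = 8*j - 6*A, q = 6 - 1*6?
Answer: -63/2 ≈ -31.500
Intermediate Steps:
R(u) = -¼ (R(u) = (⅛)*(-2) = -¼)
q = 0 (q = 6 - 6 = 0)
r(a, z) = ¾ (r(a, z) = -¼*(-3) + 0 = ¾ + 0 = ¾)
V(j, A) = -6*A + 8*j
-24 + r(-1 + 2, -3)*V(-5, -5) = -24 + 3*(-6*(-5) + 8*(-5))/4 = -24 + 3*(30 - 40)/4 = -24 + (¾)*(-10) = -24 - 15/2 = -63/2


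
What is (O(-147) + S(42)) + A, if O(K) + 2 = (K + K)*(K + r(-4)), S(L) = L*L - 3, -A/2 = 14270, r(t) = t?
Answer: 17613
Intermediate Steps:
A = -28540 (A = -2*14270 = -28540)
S(L) = -3 + L² (S(L) = L² - 3 = -3 + L²)
O(K) = -2 + 2*K*(-4 + K) (O(K) = -2 + (K + K)*(K - 4) = -2 + (2*K)*(-4 + K) = -2 + 2*K*(-4 + K))
(O(-147) + S(42)) + A = ((-2 - 8*(-147) + 2*(-147)²) + (-3 + 42²)) - 28540 = ((-2 + 1176 + 2*21609) + (-3 + 1764)) - 28540 = ((-2 + 1176 + 43218) + 1761) - 28540 = (44392 + 1761) - 28540 = 46153 - 28540 = 17613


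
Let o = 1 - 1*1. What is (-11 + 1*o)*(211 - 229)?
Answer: 198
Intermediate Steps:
o = 0 (o = 1 - 1 = 0)
(-11 + 1*o)*(211 - 229) = (-11 + 1*0)*(211 - 229) = (-11 + 0)*(-18) = -11*(-18) = 198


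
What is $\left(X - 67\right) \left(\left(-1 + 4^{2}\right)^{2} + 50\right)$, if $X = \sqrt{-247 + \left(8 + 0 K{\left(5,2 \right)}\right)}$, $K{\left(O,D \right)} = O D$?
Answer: $-18425 + 275 i \sqrt{239} \approx -18425.0 + 4251.4 i$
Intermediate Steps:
$K{\left(O,D \right)} = D O$
$X = i \sqrt{239}$ ($X = \sqrt{-247 + \left(8 + 0 \cdot 2 \cdot 5\right)} = \sqrt{-247 + \left(8 + 0 \cdot 10\right)} = \sqrt{-247 + \left(8 + 0\right)} = \sqrt{-247 + 8} = \sqrt{-239} = i \sqrt{239} \approx 15.46 i$)
$\left(X - 67\right) \left(\left(-1 + 4^{2}\right)^{2} + 50\right) = \left(i \sqrt{239} - 67\right) \left(\left(-1 + 4^{2}\right)^{2} + 50\right) = \left(-67 + i \sqrt{239}\right) \left(\left(-1 + 16\right)^{2} + 50\right) = \left(-67 + i \sqrt{239}\right) \left(15^{2} + 50\right) = \left(-67 + i \sqrt{239}\right) \left(225 + 50\right) = \left(-67 + i \sqrt{239}\right) 275 = -18425 + 275 i \sqrt{239}$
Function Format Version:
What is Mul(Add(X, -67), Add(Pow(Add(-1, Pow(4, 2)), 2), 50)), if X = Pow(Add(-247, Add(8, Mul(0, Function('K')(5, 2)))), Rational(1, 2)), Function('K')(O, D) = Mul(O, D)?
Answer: Add(-18425, Mul(275, I, Pow(239, Rational(1, 2)))) ≈ Add(-18425., Mul(4251.4, I))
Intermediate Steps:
Function('K')(O, D) = Mul(D, O)
X = Mul(I, Pow(239, Rational(1, 2))) (X = Pow(Add(-247, Add(8, Mul(0, Mul(2, 5)))), Rational(1, 2)) = Pow(Add(-247, Add(8, Mul(0, 10))), Rational(1, 2)) = Pow(Add(-247, Add(8, 0)), Rational(1, 2)) = Pow(Add(-247, 8), Rational(1, 2)) = Pow(-239, Rational(1, 2)) = Mul(I, Pow(239, Rational(1, 2))) ≈ Mul(15.460, I))
Mul(Add(X, -67), Add(Pow(Add(-1, Pow(4, 2)), 2), 50)) = Mul(Add(Mul(I, Pow(239, Rational(1, 2))), -67), Add(Pow(Add(-1, Pow(4, 2)), 2), 50)) = Mul(Add(-67, Mul(I, Pow(239, Rational(1, 2)))), Add(Pow(Add(-1, 16), 2), 50)) = Mul(Add(-67, Mul(I, Pow(239, Rational(1, 2)))), Add(Pow(15, 2), 50)) = Mul(Add(-67, Mul(I, Pow(239, Rational(1, 2)))), Add(225, 50)) = Mul(Add(-67, Mul(I, Pow(239, Rational(1, 2)))), 275) = Add(-18425, Mul(275, I, Pow(239, Rational(1, 2))))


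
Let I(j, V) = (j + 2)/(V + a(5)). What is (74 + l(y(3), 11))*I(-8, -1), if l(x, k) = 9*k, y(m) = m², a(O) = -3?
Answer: 519/2 ≈ 259.50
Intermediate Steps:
I(j, V) = (2 + j)/(-3 + V) (I(j, V) = (j + 2)/(V - 3) = (2 + j)/(-3 + V))
(74 + l(y(3), 11))*I(-8, -1) = (74 + 9*11)*((2 - 8)/(-3 - 1)) = (74 + 99)*(-6/(-4)) = 173*(-¼*(-6)) = 173*(3/2) = 519/2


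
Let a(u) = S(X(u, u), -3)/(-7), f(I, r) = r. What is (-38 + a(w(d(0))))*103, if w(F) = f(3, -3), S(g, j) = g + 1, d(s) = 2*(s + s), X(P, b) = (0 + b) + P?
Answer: -26883/7 ≈ -3840.4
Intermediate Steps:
X(P, b) = P + b (X(P, b) = b + P = P + b)
d(s) = 4*s (d(s) = 2*(2*s) = 4*s)
S(g, j) = 1 + g
w(F) = -3
a(u) = -1/7 - 2*u/7 (a(u) = (1 + (u + u))/(-7) = (1 + 2*u)*(-1/7) = -1/7 - 2*u/7)
(-38 + a(w(d(0))))*103 = (-38 + (-1/7 - 2/7*(-3)))*103 = (-38 + (-1/7 + 6/7))*103 = (-38 + 5/7)*103 = -261/7*103 = -26883/7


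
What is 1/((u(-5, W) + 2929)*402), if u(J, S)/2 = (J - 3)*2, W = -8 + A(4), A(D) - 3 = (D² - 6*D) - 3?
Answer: 1/1164594 ≈ 8.5867e-7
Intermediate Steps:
A(D) = D² - 6*D (A(D) = 3 + ((D² - 6*D) - 3) = 3 + (-3 + D² - 6*D) = D² - 6*D)
W = -16 (W = -8 + 4*(-6 + 4) = -8 + 4*(-2) = -8 - 8 = -16)
u(J, S) = -12 + 4*J (u(J, S) = 2*((J - 3)*2) = 2*((-3 + J)*2) = 2*(-6 + 2*J) = -12 + 4*J)
1/((u(-5, W) + 2929)*402) = 1/(((-12 + 4*(-5)) + 2929)*402) = (1/402)/((-12 - 20) + 2929) = (1/402)/(-32 + 2929) = (1/402)/2897 = (1/2897)*(1/402) = 1/1164594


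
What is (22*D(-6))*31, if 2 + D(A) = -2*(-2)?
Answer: 1364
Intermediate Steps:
D(A) = 2 (D(A) = -2 - 2*(-2) = -2 + 4 = 2)
(22*D(-6))*31 = (22*2)*31 = 44*31 = 1364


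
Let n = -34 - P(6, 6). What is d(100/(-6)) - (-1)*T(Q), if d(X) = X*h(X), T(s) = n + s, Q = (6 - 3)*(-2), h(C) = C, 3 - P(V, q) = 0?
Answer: 2113/9 ≈ 234.78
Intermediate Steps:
P(V, q) = 3 (P(V, q) = 3 - 1*0 = 3 + 0 = 3)
Q = -6 (Q = 3*(-2) = -6)
n = -37 (n = -34 - 1*3 = -34 - 3 = -37)
T(s) = -37 + s
d(X) = X**2 (d(X) = X*X = X**2)
d(100/(-6)) - (-1)*T(Q) = (100/(-6))**2 - (-1)*(-37 - 6) = (100*(-1/6))**2 - (-1)*(-43) = (-50/3)**2 - 1*43 = 2500/9 - 43 = 2113/9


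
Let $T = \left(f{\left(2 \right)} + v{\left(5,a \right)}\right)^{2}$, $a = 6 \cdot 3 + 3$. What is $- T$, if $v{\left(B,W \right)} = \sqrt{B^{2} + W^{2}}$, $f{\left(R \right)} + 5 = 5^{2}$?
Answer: $- \left(20 + \sqrt{466}\right)^{2} \approx -1729.5$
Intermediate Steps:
$f{\left(R \right)} = 20$ ($f{\left(R \right)} = -5 + 5^{2} = -5 + 25 = 20$)
$a = 21$ ($a = 18 + 3 = 21$)
$T = \left(20 + \sqrt{466}\right)^{2}$ ($T = \left(20 + \sqrt{5^{2} + 21^{2}}\right)^{2} = \left(20 + \sqrt{25 + 441}\right)^{2} = \left(20 + \sqrt{466}\right)^{2} \approx 1729.5$)
$- T = - \left(20 + \sqrt{466}\right)^{2}$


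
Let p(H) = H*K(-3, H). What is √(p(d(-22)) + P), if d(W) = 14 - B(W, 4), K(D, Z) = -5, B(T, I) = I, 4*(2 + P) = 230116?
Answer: 7*√1173 ≈ 239.74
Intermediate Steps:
P = 57527 (P = -2 + (¼)*230116 = -2 + 57529 = 57527)
d(W) = 10 (d(W) = 14 - 1*4 = 14 - 4 = 10)
p(H) = -5*H (p(H) = H*(-5) = -5*H)
√(p(d(-22)) + P) = √(-5*10 + 57527) = √(-50 + 57527) = √57477 = 7*√1173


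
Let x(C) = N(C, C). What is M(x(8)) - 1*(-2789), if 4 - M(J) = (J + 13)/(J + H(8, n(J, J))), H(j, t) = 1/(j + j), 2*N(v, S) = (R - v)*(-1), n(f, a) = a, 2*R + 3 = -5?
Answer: 270617/97 ≈ 2789.9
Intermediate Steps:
R = -4 (R = -3/2 + (½)*(-5) = -3/2 - 5/2 = -4)
N(v, S) = 2 + v/2 (N(v, S) = ((-4 - v)*(-1))/2 = (4 + v)/2 = 2 + v/2)
x(C) = 2 + C/2
H(j, t) = 1/(2*j)
M(J) = 4 - (13 + J)/(1/16 + J) (M(J) = 4 - (J + 13)/(J + (½)/8) = 4 - (13 + J)/(J + (½)*(⅛)) = 4 - (13 + J)/(J + 1/16) = 4 - (13 + J)/(1/16 + J))
M(x(8)) - 1*(-2789) = 12*(-17 + 4*(2 + (½)*8))/(1 + 16*(2 + (½)*8)) - 1*(-2789) = 12*(-17 + 4*(2 + 4))/(1 + 16*(2 + 4)) + 2789 = 12*(-17 + 4*6)/(1 + 16*6) + 2789 = 12*(-17 + 24)/(1 + 96) + 2789 = 12*7/97 + 2789 = 12*(1/97)*7 + 2789 = 84/97 + 2789 = 270617/97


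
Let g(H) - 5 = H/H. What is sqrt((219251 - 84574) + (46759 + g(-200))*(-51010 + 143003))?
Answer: sqrt(4302187322) ≈ 65591.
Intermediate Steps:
g(H) = 6 (g(H) = 5 + H/H = 5 + 1 = 6)
sqrt((219251 - 84574) + (46759 + g(-200))*(-51010 + 143003)) = sqrt((219251 - 84574) + (46759 + 6)*(-51010 + 143003)) = sqrt(134677 + 46765*91993) = sqrt(134677 + 4302052645) = sqrt(4302187322)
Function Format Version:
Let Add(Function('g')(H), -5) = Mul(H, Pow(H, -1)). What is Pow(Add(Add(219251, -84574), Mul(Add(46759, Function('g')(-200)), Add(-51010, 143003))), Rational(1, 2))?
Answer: Pow(4302187322, Rational(1, 2)) ≈ 65591.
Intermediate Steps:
Function('g')(H) = 6 (Function('g')(H) = Add(5, Mul(H, Pow(H, -1))) = Add(5, 1) = 6)
Pow(Add(Add(219251, -84574), Mul(Add(46759, Function('g')(-200)), Add(-51010, 143003))), Rational(1, 2)) = Pow(Add(Add(219251, -84574), Mul(Add(46759, 6), Add(-51010, 143003))), Rational(1, 2)) = Pow(Add(134677, Mul(46765, 91993)), Rational(1, 2)) = Pow(Add(134677, 4302052645), Rational(1, 2)) = Pow(4302187322, Rational(1, 2))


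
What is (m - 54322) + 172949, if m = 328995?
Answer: 447622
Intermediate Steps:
(m - 54322) + 172949 = (328995 - 54322) + 172949 = 274673 + 172949 = 447622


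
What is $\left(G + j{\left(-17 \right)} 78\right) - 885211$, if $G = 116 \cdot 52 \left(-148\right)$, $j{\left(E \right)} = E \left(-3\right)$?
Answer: $-1773969$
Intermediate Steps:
$j{\left(E \right)} = - 3 E$
$G = -892736$ ($G = 6032 \left(-148\right) = -892736$)
$\left(G + j{\left(-17 \right)} 78\right) - 885211 = \left(-892736 + \left(-3\right) \left(-17\right) 78\right) - 885211 = \left(-892736 + 51 \cdot 78\right) - 885211 = \left(-892736 + 3978\right) - 885211 = -888758 - 885211 = -1773969$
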